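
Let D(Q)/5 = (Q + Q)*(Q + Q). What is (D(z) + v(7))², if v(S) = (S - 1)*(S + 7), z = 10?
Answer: 4343056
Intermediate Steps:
D(Q) = 20*Q² (D(Q) = 5*((Q + Q)*(Q + Q)) = 5*((2*Q)*(2*Q)) = 5*(4*Q²) = 20*Q²)
v(S) = (-1 + S)*(7 + S)
(D(z) + v(7))² = (20*10² + (-7 + 7² + 6*7))² = (20*100 + (-7 + 49 + 42))² = (2000 + 84)² = 2084² = 4343056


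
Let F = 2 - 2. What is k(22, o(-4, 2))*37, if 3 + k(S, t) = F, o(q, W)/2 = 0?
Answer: -111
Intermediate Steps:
o(q, W) = 0 (o(q, W) = 2*0 = 0)
F = 0
k(S, t) = -3 (k(S, t) = -3 + 0 = -3)
k(22, o(-4, 2))*37 = -3*37 = -111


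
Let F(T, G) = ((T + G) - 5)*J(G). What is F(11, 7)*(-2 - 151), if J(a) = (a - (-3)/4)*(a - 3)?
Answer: -61659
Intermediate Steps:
J(a) = (-3 + a)*(3/4 + a) (J(a) = (a - (-3)/4)*(-3 + a) = (a - 1*(-3/4))*(-3 + a) = (a + 3/4)*(-3 + a) = (3/4 + a)*(-3 + a) = (-3 + a)*(3/4 + a))
F(T, G) = (-5 + G + T)*(-9/4 + G**2 - 9*G/4) (F(T, G) = ((T + G) - 5)*(-9/4 + G**2 - 9*G/4) = ((G + T) - 5)*(-9/4 + G**2 - 9*G/4) = (-5 + G + T)*(-9/4 + G**2 - 9*G/4))
F(11, 7)*(-2 - 151) = (-(-5 + 7 + 11)*(9 - 4*7**2 + 9*7)/4)*(-2 - 151) = -1/4*13*(9 - 4*49 + 63)*(-153) = -1/4*13*(9 - 196 + 63)*(-153) = -1/4*13*(-124)*(-153) = 403*(-153) = -61659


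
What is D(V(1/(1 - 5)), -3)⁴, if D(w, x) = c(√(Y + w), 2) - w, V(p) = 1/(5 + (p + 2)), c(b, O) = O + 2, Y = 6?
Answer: 116985856/531441 ≈ 220.13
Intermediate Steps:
c(b, O) = 2 + O
V(p) = 1/(7 + p) (V(p) = 1/(5 + (2 + p)) = 1/(7 + p))
D(w, x) = 4 - w (D(w, x) = (2 + 2) - w = 4 - w)
D(V(1/(1 - 5)), -3)⁴ = (4 - 1/(7 + 1/(1 - 5)))⁴ = (4 - 1/(7 + 1/(-4)))⁴ = (4 - 1/(7 - ¼))⁴ = (4 - 1/27/4)⁴ = (4 - 1*4/27)⁴ = (4 - 4/27)⁴ = (104/27)⁴ = 116985856/531441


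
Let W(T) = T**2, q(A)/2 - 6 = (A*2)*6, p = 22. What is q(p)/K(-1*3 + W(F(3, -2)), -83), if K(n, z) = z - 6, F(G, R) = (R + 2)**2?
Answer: -540/89 ≈ -6.0674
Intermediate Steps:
q(A) = 12 + 24*A (q(A) = 12 + 2*((A*2)*6) = 12 + 2*((2*A)*6) = 12 + 2*(12*A) = 12 + 24*A)
F(G, R) = (2 + R)**2
K(n, z) = -6 + z
q(p)/K(-1*3 + W(F(3, -2)), -83) = (12 + 24*22)/(-6 - 83) = (12 + 528)/(-89) = 540*(-1/89) = -540/89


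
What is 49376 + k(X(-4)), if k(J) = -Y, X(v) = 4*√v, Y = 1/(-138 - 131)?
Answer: 13282145/269 ≈ 49376.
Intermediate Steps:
Y = -1/269 (Y = 1/(-269) = -1/269 ≈ -0.0037175)
k(J) = 1/269 (k(J) = -1*(-1/269) = 1/269)
49376 + k(X(-4)) = 49376 + 1/269 = 13282145/269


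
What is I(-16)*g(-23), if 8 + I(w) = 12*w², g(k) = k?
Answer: -70472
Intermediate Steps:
I(w) = -8 + 12*w²
I(-16)*g(-23) = (-8 + 12*(-16)²)*(-23) = (-8 + 12*256)*(-23) = (-8 + 3072)*(-23) = 3064*(-23) = -70472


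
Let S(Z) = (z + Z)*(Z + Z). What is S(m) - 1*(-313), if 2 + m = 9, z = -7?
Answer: 313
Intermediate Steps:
m = 7 (m = -2 + 9 = 7)
S(Z) = 2*Z*(-7 + Z) (S(Z) = (-7 + Z)*(Z + Z) = (-7 + Z)*(2*Z) = 2*Z*(-7 + Z))
S(m) - 1*(-313) = 2*7*(-7 + 7) - 1*(-313) = 2*7*0 + 313 = 0 + 313 = 313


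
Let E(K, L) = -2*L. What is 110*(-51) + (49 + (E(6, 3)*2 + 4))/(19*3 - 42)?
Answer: -84109/15 ≈ -5607.3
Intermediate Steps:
110*(-51) + (49 + (E(6, 3)*2 + 4))/(19*3 - 42) = 110*(-51) + (49 + (-2*3*2 + 4))/(19*3 - 42) = -5610 + (49 + (-6*2 + 4))/(57 - 42) = -5610 + (49 + (-12 + 4))/15 = -5610 + (49 - 8)*(1/15) = -5610 + 41*(1/15) = -5610 + 41/15 = -84109/15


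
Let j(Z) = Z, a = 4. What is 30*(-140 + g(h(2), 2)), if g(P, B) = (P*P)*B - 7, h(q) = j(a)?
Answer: -3450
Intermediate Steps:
h(q) = 4
g(P, B) = -7 + B*P² (g(P, B) = P²*B - 7 = B*P² - 7 = -7 + B*P²)
30*(-140 + g(h(2), 2)) = 30*(-140 + (-7 + 2*4²)) = 30*(-140 + (-7 + 2*16)) = 30*(-140 + (-7 + 32)) = 30*(-140 + 25) = 30*(-115) = -3450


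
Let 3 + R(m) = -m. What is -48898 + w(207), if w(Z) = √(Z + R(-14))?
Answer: -48898 + √218 ≈ -48883.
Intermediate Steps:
R(m) = -3 - m
w(Z) = √(11 + Z) (w(Z) = √(Z + (-3 - 1*(-14))) = √(Z + (-3 + 14)) = √(Z + 11) = √(11 + Z))
-48898 + w(207) = -48898 + √(11 + 207) = -48898 + √218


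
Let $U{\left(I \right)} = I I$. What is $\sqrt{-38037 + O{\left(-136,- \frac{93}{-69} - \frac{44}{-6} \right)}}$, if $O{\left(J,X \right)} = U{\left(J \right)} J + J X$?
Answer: $\frac{i \sqrt{12162801189}}{69} \approx 1598.3 i$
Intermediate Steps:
$U{\left(I \right)} = I^{2}$
$O{\left(J,X \right)} = J^{3} + J X$ ($O{\left(J,X \right)} = J^{2} J + J X = J^{3} + J X$)
$\sqrt{-38037 + O{\left(-136,- \frac{93}{-69} - \frac{44}{-6} \right)}} = \sqrt{-38037 - 136 \left(\left(- \frac{93}{-69} - \frac{44}{-6}\right) + \left(-136\right)^{2}\right)} = \sqrt{-38037 - 136 \left(\left(\left(-93\right) \left(- \frac{1}{69}\right) - - \frac{22}{3}\right) + 18496\right)} = \sqrt{-38037 - 136 \left(\left(\frac{31}{23} + \frac{22}{3}\right) + 18496\right)} = \sqrt{-38037 - 136 \left(\frac{599}{69} + 18496\right)} = \sqrt{-38037 - \frac{173647928}{69}} = \sqrt{- \frac{176272481}{69}} = \frac{i \sqrt{12162801189}}{69}$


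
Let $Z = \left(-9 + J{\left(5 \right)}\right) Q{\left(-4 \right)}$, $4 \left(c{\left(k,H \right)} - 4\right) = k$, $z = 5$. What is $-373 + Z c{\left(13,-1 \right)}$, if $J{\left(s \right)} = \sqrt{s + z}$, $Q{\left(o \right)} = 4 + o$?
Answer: $-373$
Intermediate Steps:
$c{\left(k,H \right)} = 4 + \frac{k}{4}$
$J{\left(s \right)} = \sqrt{5 + s}$ ($J{\left(s \right)} = \sqrt{s + 5} = \sqrt{5 + s}$)
$Z = 0$ ($Z = \left(-9 + \sqrt{5 + 5}\right) \left(4 - 4\right) = \left(-9 + \sqrt{10}\right) 0 = 0$)
$-373 + Z c{\left(13,-1 \right)} = -373 + 0 \left(4 + \frac{1}{4} \cdot 13\right) = -373 + 0 \left(4 + \frac{13}{4}\right) = -373 + 0 \cdot \frac{29}{4} = -373 + 0 = -373$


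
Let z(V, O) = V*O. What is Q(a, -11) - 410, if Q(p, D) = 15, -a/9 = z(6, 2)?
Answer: -395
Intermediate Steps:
z(V, O) = O*V
a = -108 (a = -18*6 = -9*12 = -108)
Q(a, -11) - 410 = 15 - 410 = -395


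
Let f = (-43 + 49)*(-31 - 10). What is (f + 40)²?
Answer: 42436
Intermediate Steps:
f = -246 (f = 6*(-41) = -246)
(f + 40)² = (-246 + 40)² = (-206)² = 42436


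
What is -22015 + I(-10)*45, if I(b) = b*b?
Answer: -17515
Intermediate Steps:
I(b) = b**2
-22015 + I(-10)*45 = -22015 + (-10)**2*45 = -22015 + 100*45 = -22015 + 4500 = -17515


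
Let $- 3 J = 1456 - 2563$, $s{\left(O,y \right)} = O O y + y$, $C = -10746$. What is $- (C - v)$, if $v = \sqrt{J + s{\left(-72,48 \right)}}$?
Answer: $10746 + \sqrt{249249} \approx 11245.0$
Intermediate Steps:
$s{\left(O,y \right)} = y + y O^{2}$ ($s{\left(O,y \right)} = O^{2} y + y = y O^{2} + y = y + y O^{2}$)
$J = 369$ ($J = - \frac{1456 - 2563}{3} = \left(- \frac{1}{3}\right) \left(-1107\right) = 369$)
$v = \sqrt{249249}$ ($v = \sqrt{369 + 48 \left(1 + \left(-72\right)^{2}\right)} = \sqrt{369 + 48 \left(1 + 5184\right)} = \sqrt{369 + 48 \cdot 5185} = \sqrt{369 + 248880} = \sqrt{249249} \approx 499.25$)
$- (C - v) = - (-10746 - \sqrt{249249}) = 10746 + \sqrt{249249}$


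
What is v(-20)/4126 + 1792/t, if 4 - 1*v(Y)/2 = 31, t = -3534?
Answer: -1896157/3645321 ≈ -0.52016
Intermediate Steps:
v(Y) = -54 (v(Y) = 8 - 2*31 = 8 - 62 = -54)
v(-20)/4126 + 1792/t = -54/4126 + 1792/(-3534) = -54*1/4126 + 1792*(-1/3534) = -27/2063 - 896/1767 = -1896157/3645321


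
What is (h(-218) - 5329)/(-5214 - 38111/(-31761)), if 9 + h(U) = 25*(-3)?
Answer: 171922293/165563743 ≈ 1.0384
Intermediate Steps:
h(U) = -84 (h(U) = -9 + 25*(-3) = -9 - 75 = -84)
(h(-218) - 5329)/(-5214 - 38111/(-31761)) = (-84 - 5329)/(-5214 - 38111/(-31761)) = -5413/(-5214 - 38111*(-1/31761)) = -5413/(-5214 + 38111/31761) = -5413/(-165563743/31761) = -5413*(-31761/165563743) = 171922293/165563743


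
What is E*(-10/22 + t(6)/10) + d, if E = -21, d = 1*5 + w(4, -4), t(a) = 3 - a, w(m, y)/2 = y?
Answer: 1413/110 ≈ 12.845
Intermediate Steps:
w(m, y) = 2*y
d = -3 (d = 1*5 + 2*(-4) = 5 - 8 = -3)
E*(-10/22 + t(6)/10) + d = -21*(-10/22 + (3 - 1*6)/10) - 3 = -21*(-10*1/22 + (3 - 6)*(⅒)) - 3 = -21*(-5/11 - 3*⅒) - 3 = -21*(-5/11 - 3/10) - 3 = -21*(-83/110) - 3 = 1743/110 - 3 = 1413/110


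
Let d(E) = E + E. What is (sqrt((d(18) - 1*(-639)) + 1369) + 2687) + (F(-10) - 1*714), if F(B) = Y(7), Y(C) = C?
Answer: 1980 + 2*sqrt(511) ≈ 2025.2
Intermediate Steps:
F(B) = 7
d(E) = 2*E
(sqrt((d(18) - 1*(-639)) + 1369) + 2687) + (F(-10) - 1*714) = (sqrt((2*18 - 1*(-639)) + 1369) + 2687) + (7 - 1*714) = (sqrt((36 + 639) + 1369) + 2687) + (7 - 714) = (sqrt(675 + 1369) + 2687) - 707 = (sqrt(2044) + 2687) - 707 = (2*sqrt(511) + 2687) - 707 = (2687 + 2*sqrt(511)) - 707 = 1980 + 2*sqrt(511)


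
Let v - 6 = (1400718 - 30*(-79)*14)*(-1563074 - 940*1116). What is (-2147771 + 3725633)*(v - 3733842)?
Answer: -5909895965489383296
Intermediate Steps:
v = -3745505040366 (v = 6 + (1400718 - 30*(-79)*14)*(-1563074 - 940*1116) = 6 + (1400718 + 2370*14)*(-1563074 - 1049040) = 6 + (1400718 + 33180)*(-2612114) = 6 + 1433898*(-2612114) = 6 - 3745505040372 = -3745505040366)
(-2147771 + 3725633)*(v - 3733842) = (-2147771 + 3725633)*(-3745505040366 - 3733842) = 1577862*(-3745508774208) = -5909895965489383296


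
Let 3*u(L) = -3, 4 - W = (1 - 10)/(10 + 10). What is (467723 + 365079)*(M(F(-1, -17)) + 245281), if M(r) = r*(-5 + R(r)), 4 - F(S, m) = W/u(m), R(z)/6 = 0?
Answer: 408470642955/2 ≈ 2.0424e+11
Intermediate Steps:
R(z) = 0 (R(z) = 6*0 = 0)
W = 89/20 (W = 4 - (1 - 10)/(10 + 10) = 4 - (-9)/20 = 4 - 1*(-9/20) = 4 + 9/20 = 89/20 ≈ 4.4500)
u(L) = -1 (u(L) = (1/3)*(-3) = -1)
F(S, m) = 169/20 (F(S, m) = 4 - 89/(20*(-1)) = 4 - 89*(-1)/20 = 4 - 1*(-89/20) = 4 + 89/20 = 169/20)
M(r) = -5*r (M(r) = r*(-5 + 0) = r*(-5) = -5*r)
(467723 + 365079)*(M(F(-1, -17)) + 245281) = (467723 + 365079)*(-5*169/20 + 245281) = 832802*(-169/4 + 245281) = 832802*(980955/4) = 408470642955/2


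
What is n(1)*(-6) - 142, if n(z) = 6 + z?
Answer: -184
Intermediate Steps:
n(1)*(-6) - 142 = (6 + 1)*(-6) - 142 = 7*(-6) - 142 = -42 - 142 = -184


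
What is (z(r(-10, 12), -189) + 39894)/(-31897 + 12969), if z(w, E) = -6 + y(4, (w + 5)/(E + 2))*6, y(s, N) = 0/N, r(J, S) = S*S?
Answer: -2493/1183 ≈ -2.1074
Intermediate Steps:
r(J, S) = S²
y(s, N) = 0
z(w, E) = -6 (z(w, E) = -6 + 0*6 = -6 + 0 = -6)
(z(r(-10, 12), -189) + 39894)/(-31897 + 12969) = (-6 + 39894)/(-31897 + 12969) = 39888/(-18928) = 39888*(-1/18928) = -2493/1183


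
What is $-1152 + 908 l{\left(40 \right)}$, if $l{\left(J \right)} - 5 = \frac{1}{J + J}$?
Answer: $\frac{67987}{20} \approx 3399.4$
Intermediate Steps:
$l{\left(J \right)} = 5 + \frac{1}{2 J}$ ($l{\left(J \right)} = 5 + \frac{1}{J + J} = 5 + \frac{1}{2 J}$)
$-1152 + 908 l{\left(40 \right)} = -1152 + 908 \left(5 + \frac{1}{2 \cdot 40}\right) = -1152 + 908 \left(5 + \frac{1}{2} \cdot \frac{1}{40}\right) = -1152 + 908 \left(5 + \frac{1}{80}\right) = -1152 + 908 \cdot \frac{401}{80} = -1152 + \frac{91027}{20} = \frac{67987}{20}$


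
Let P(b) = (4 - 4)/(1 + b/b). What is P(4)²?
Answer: 0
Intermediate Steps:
P(b) = 0 (P(b) = 0/(1 + 1) = 0/2 = 0*(½) = 0)
P(4)² = 0² = 0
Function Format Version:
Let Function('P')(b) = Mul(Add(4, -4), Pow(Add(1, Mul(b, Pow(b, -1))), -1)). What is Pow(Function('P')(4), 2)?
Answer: 0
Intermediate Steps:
Function('P')(b) = 0 (Function('P')(b) = Mul(0, Pow(Add(1, 1), -1)) = Mul(0, Pow(2, -1)) = Mul(0, Rational(1, 2)) = 0)
Pow(Function('P')(4), 2) = Pow(0, 2) = 0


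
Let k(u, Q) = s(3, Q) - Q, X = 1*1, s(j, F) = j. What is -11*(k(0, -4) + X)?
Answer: -88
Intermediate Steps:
X = 1
k(u, Q) = 3 - Q
-11*(k(0, -4) + X) = -11*((3 - 1*(-4)) + 1) = -11*((3 + 4) + 1) = -11*(7 + 1) = -11*8 = -88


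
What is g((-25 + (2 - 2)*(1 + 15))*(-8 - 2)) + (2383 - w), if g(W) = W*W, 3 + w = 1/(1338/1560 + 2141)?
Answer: 36133910078/556883 ≈ 64886.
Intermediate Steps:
w = -1670389/556883 (w = -3 + 1/(1338/1560 + 2141) = -3 + 1/(1338*(1/1560) + 2141) = -3 + 1/(223/260 + 2141) = -3 + 1/(556883/260) = -3 + 260/556883 = -1670389/556883 ≈ -2.9995)
g(W) = W**2
g((-25 + (2 - 2)*(1 + 15))*(-8 - 2)) + (2383 - w) = ((-25 + (2 - 2)*(1 + 15))*(-8 - 2))**2 + (2383 - 1*(-1670389/556883)) = ((-25 + 0*16)*(-10))**2 + (2383 + 1670389/556883) = ((-25 + 0)*(-10))**2 + 1328722578/556883 = (-25*(-10))**2 + 1328722578/556883 = 250**2 + 1328722578/556883 = 62500 + 1328722578/556883 = 36133910078/556883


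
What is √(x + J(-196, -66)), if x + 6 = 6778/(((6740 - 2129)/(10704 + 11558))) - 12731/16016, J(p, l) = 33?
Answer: √11163403938200270757/18462444 ≈ 180.97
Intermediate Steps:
x = 2416181844079/73849776 (x = -6 + (6778/(((6740 - 2129)/(10704 + 11558))) - 12731/16016) = -6 + (6778/((4611/22262)) - 12731*1/16016) = -6 + (6778/((4611*(1/22262))) - 12731/16016) = -6 + (6778/(4611/22262) - 12731/16016) = -6 + (6778*(22262/4611) - 12731/16016) = -6 + (150891836/4611 - 12731/16016) = -6 + 2416624942735/73849776 = 2416181844079/73849776 ≈ 32718.)
√(x + J(-196, -66)) = √(2416181844079/73849776 + 33) = √(2418618886687/73849776) = √11163403938200270757/18462444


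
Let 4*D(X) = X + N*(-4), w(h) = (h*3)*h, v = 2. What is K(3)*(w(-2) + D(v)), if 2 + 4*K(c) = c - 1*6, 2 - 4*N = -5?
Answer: -215/16 ≈ -13.438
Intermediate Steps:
N = 7/4 (N = ½ - ¼*(-5) = ½ + 5/4 = 7/4 ≈ 1.7500)
K(c) = -2 + c/4 (K(c) = -½ + (c - 1*6)/4 = -½ + (c - 6)/4 = -½ + (-6 + c)/4 = -½ + (-3/2 + c/4) = -2 + c/4)
w(h) = 3*h² (w(h) = (3*h)*h = 3*h²)
D(X) = -7/4 + X/4 (D(X) = (X + (7/4)*(-4))/4 = (X - 7)/4 = (-7 + X)/4 = -7/4 + X/4)
K(3)*(w(-2) + D(v)) = (-2 + (¼)*3)*(3*(-2)² + (-7/4 + (¼)*2)) = (-2 + ¾)*(3*4 + (-7/4 + ½)) = -5*(12 - 5/4)/4 = -5/4*43/4 = -215/16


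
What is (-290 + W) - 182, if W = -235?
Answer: -707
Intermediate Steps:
(-290 + W) - 182 = (-290 - 235) - 182 = -525 - 182 = -707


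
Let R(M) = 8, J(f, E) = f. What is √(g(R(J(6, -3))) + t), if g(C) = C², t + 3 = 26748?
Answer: √26809 ≈ 163.73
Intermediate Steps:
t = 26745 (t = -3 + 26748 = 26745)
√(g(R(J(6, -3))) + t) = √(8² + 26745) = √(64 + 26745) = √26809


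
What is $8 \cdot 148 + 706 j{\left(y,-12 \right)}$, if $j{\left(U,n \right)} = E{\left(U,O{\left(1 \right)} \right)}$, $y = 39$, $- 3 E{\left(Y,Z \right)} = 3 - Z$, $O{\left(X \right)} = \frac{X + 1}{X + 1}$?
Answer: $\frac{2140}{3} \approx 713.33$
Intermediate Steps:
$O{\left(X \right)} = 1$ ($O{\left(X \right)} = \frac{1 + X}{1 + X} = 1$)
$E{\left(Y,Z \right)} = -1 + \frac{Z}{3}$ ($E{\left(Y,Z \right)} = - \frac{3 - Z}{3} = -1 + \frac{Z}{3}$)
$j{\left(U,n \right)} = - \frac{2}{3}$ ($j{\left(U,n \right)} = -1 + \frac{1}{3} \cdot 1 = -1 + \frac{1}{3} = - \frac{2}{3}$)
$8 \cdot 148 + 706 j{\left(y,-12 \right)} = 8 \cdot 148 + 706 \left(- \frac{2}{3}\right) = 1184 - \frac{1412}{3} = \frac{2140}{3}$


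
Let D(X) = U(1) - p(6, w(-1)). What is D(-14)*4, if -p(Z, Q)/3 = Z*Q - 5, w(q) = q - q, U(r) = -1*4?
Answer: -76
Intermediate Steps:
U(r) = -4
w(q) = 0
p(Z, Q) = 15 - 3*Q*Z (p(Z, Q) = -3*(Z*Q - 5) = -3*(Q*Z - 5) = -3*(-5 + Q*Z) = 15 - 3*Q*Z)
D(X) = -19 (D(X) = -4 - (15 - 3*0*6) = -4 - (15 + 0) = -4 - 1*15 = -4 - 15 = -19)
D(-14)*4 = -19*4 = -76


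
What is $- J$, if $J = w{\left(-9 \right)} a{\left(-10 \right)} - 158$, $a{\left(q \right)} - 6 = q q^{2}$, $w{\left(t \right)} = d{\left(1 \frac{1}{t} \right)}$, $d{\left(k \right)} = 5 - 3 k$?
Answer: $\frac{16378}{3} \approx 5459.3$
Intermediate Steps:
$w{\left(t \right)} = 5 - \frac{3}{t}$ ($w{\left(t \right)} = 5 - 3 \cdot 1 \frac{1}{t} = 5 - \frac{3}{t}$)
$a{\left(q \right)} = 6 + q^{3}$ ($a{\left(q \right)} = 6 + q q^{2} = 6 + q^{3}$)
$J = - \frac{16378}{3}$ ($J = \left(5 - \frac{3}{-9}\right) \left(6 + \left(-10\right)^{3}\right) - 158 = \left(5 - - \frac{1}{3}\right) \left(6 - 1000\right) - 158 = \left(5 + \frac{1}{3}\right) \left(-994\right) - 158 = \frac{16}{3} \left(-994\right) - 158 = - \frac{15904}{3} - 158 = - \frac{16378}{3} \approx -5459.3$)
$- J = \left(-1\right) \left(- \frac{16378}{3}\right) = \frac{16378}{3}$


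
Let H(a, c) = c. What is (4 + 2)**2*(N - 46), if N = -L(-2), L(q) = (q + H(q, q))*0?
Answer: -1656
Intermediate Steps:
L(q) = 0 (L(q) = (q + q)*0 = (2*q)*0 = 0)
N = 0 (N = -1*0 = 0)
(4 + 2)**2*(N - 46) = (4 + 2)**2*(0 - 46) = 6**2*(-46) = 36*(-46) = -1656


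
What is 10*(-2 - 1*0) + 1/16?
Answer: -319/16 ≈ -19.938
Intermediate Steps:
10*(-2 - 1*0) + 1/16 = 10*(-2 + 0) + 1/16 = 10*(-2) + 1/16 = -20 + 1/16 = -319/16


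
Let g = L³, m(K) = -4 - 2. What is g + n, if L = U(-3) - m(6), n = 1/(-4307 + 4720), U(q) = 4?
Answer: 413001/413 ≈ 1000.0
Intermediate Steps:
m(K) = -6
n = 1/413 ≈ 0.0024213
L = 10 (L = 4 - 1*(-6) = 4 + 6 = 10)
g = 1000 (g = 10³ = 1000)
g + n = 1000 + 1/413 = 413001/413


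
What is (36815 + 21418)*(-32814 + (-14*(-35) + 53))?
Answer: -1879237143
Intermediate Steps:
(36815 + 21418)*(-32814 + (-14*(-35) + 53)) = 58233*(-32814 + (490 + 53)) = 58233*(-32814 + 543) = 58233*(-32271) = -1879237143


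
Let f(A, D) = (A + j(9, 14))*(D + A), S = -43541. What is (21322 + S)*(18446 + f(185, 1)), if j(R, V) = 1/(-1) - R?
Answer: -1133080124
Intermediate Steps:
j(R, V) = -1 - R
f(A, D) = (-10 + A)*(A + D) (f(A, D) = (A + (-1 - 1*9))*(D + A) = (A + (-1 - 9))*(A + D) = (A - 10)*(A + D) = (-10 + A)*(A + D))
(21322 + S)*(18446 + f(185, 1)) = (21322 - 43541)*(18446 + (185² - 10*185 - 10*1 + 185*1)) = -22219*(18446 + (34225 - 1850 - 10 + 185)) = -22219*(18446 + 32550) = -22219*50996 = -1133080124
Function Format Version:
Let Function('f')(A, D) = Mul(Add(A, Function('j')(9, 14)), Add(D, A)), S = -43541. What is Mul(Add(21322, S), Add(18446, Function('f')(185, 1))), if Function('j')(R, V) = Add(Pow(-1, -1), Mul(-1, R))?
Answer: -1133080124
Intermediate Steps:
Function('j')(R, V) = Add(-1, Mul(-1, R))
Function('f')(A, D) = Mul(Add(-10, A), Add(A, D)) (Function('f')(A, D) = Mul(Add(A, Add(-1, Mul(-1, 9))), Add(D, A)) = Mul(Add(A, Add(-1, -9)), Add(A, D)) = Mul(Add(A, -10), Add(A, D)) = Mul(Add(-10, A), Add(A, D)))
Mul(Add(21322, S), Add(18446, Function('f')(185, 1))) = Mul(Add(21322, -43541), Add(18446, Add(Pow(185, 2), Mul(-10, 185), Mul(-10, 1), Mul(185, 1)))) = Mul(-22219, Add(18446, Add(34225, -1850, -10, 185))) = Mul(-22219, Add(18446, 32550)) = Mul(-22219, 50996) = -1133080124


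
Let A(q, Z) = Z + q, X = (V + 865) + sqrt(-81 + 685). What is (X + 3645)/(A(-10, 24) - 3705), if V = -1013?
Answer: -3497/3691 - 2*sqrt(151)/3691 ≈ -0.95410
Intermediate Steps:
X = -148 + 2*sqrt(151) (X = (-1013 + 865) + sqrt(-81 + 685) = -148 + sqrt(604) = -148 + 2*sqrt(151) ≈ -123.42)
(X + 3645)/(A(-10, 24) - 3705) = ((-148 + 2*sqrt(151)) + 3645)/((24 - 10) - 3705) = (3497 + 2*sqrt(151))/(14 - 3705) = (3497 + 2*sqrt(151))/(-3691) = (3497 + 2*sqrt(151))*(-1/3691) = -3497/3691 - 2*sqrt(151)/3691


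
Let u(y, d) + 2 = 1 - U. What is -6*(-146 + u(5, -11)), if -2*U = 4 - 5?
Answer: 885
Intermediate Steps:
U = ½ (U = -(4 - 5)/2 = -½*(-1) = ½ ≈ 0.50000)
u(y, d) = -3/2 (u(y, d) = -2 + (1 - 1*½) = -2 + (1 - ½) = -2 + ½ = -3/2)
-6*(-146 + u(5, -11)) = -6*(-146 - 3/2) = -6*(-295/2) = 885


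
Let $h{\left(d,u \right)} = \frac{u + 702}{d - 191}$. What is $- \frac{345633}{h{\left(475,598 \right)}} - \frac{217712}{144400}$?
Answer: $- \frac{8859096314}{117325} \approx -75509.0$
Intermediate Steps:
$h{\left(d,u \right)} = \frac{702 + u}{-191 + d}$
$- \frac{345633}{h{\left(475,598 \right)}} - \frac{217712}{144400} = - \frac{345633}{\frac{1}{-191 + 475} \left(702 + 598\right)} - \frac{217712}{144400} = - \frac{345633}{\frac{1}{284} \cdot 1300} - \frac{13607}{9025} = - \frac{345633}{\frac{325}{71}} - \frac{13607}{9025} = \left(-345633\right) \frac{71}{325} - \frac{13607}{9025} = - \frac{24539943}{325} - \frac{13607}{9025} = - \frac{8859096314}{117325}$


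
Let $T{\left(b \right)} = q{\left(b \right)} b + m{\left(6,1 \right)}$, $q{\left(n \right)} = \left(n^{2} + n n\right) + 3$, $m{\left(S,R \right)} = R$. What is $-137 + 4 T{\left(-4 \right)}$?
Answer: $-693$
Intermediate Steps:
$q{\left(n \right)} = 3 + 2 n^{2}$ ($q{\left(n \right)} = \left(n^{2} + n^{2}\right) + 3 = 2 n^{2} + 3 = 3 + 2 n^{2}$)
$T{\left(b \right)} = 1 + b \left(3 + 2 b^{2}\right)$ ($T{\left(b \right)} = \left(3 + 2 b^{2}\right) b + 1 = b \left(3 + 2 b^{2}\right) + 1 = 1 + b \left(3 + 2 b^{2}\right)$)
$-137 + 4 T{\left(-4 \right)} = -137 + 4 \left(1 - 4 \left(3 + 2 \left(-4\right)^{2}\right)\right) = -137 + 4 \left(1 - 4 \left(3 + 2 \cdot 16\right)\right) = -137 + 4 \left(1 - 4 \left(3 + 32\right)\right) = -137 + 4 \left(1 - 140\right) = -137 + 4 \left(-139\right) = -137 - 556 = -693$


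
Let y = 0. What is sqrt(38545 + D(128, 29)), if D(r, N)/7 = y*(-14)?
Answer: sqrt(38545) ≈ 196.33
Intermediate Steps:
D(r, N) = 0 (D(r, N) = 7*(0*(-14)) = 7*0 = 0)
sqrt(38545 + D(128, 29)) = sqrt(38545 + 0) = sqrt(38545)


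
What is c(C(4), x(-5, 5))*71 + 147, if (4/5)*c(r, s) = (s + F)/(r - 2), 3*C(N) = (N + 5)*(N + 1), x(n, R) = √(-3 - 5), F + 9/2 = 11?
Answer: 1531/8 + 355*I*√2/26 ≈ 191.38 + 19.309*I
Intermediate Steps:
F = 13/2 (F = -9/2 + 11 = 13/2 ≈ 6.5000)
x(n, R) = 2*I*√2 (x(n, R) = √(-8) = 2*I*√2)
C(N) = (1 + N)*(5 + N)/3 (C(N) = ((N + 5)*(N + 1))/3 = ((5 + N)*(1 + N))/3 = ((1 + N)*(5 + N))/3 = (1 + N)*(5 + N)/3)
c(r, s) = 5*(13/2 + s)/(4*(-2 + r)) (c(r, s) = 5*((s + 13/2)/(r - 2))/4 = 5*((13/2 + s)/(-2 + r))/4 = 5*(13/2 + s)/(4*(-2 + r)))
c(C(4), x(-5, 5))*71 + 147 = (5*(13 + 2*(2*I*√2))/(8*(-2 + (5/3 + 2*4 + (⅓)*4²))))*71 + 147 = (5*(13 + 4*I*√2)/(8*(-2 + (5/3 + 8 + (⅓)*16))))*71 + 147 = (5*(13 + 4*I*√2)/(8*(-2 + (5/3 + 8 + 16/3))))*71 + 147 = (5*(13 + 4*I*√2)/(8*(-2 + 15)))*71 + 147 = ((5/8)*(13 + 4*I*√2)/13)*71 + 147 = ((5/8)*(1/13)*(13 + 4*I*√2))*71 + 147 = (5/8 + 5*I*√2/26)*71 + 147 = (355/8 + 355*I*√2/26) + 147 = 1531/8 + 355*I*√2/26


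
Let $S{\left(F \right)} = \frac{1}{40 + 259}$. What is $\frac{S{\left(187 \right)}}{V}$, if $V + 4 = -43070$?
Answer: $- \frac{1}{12879126} \approx -7.7645 \cdot 10^{-8}$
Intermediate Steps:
$S{\left(F \right)} = \frac{1}{299}$
$V = -43074$ ($V = -4 - 43070 = -43074$)
$\frac{S{\left(187 \right)}}{V} = \frac{1}{299 \left(-43074\right)} = \frac{1}{299} \left(- \frac{1}{43074}\right) = - \frac{1}{12879126}$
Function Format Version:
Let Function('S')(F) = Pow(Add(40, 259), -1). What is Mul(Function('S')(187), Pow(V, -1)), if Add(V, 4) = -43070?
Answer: Rational(-1, 12879126) ≈ -7.7645e-8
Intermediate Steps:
Function('S')(F) = Rational(1, 299) (Function('S')(F) = Pow(299, -1) = Rational(1, 299))
V = -43074 (V = Add(-4, -43070) = -43074)
Mul(Function('S')(187), Pow(V, -1)) = Mul(Rational(1, 299), Pow(-43074, -1)) = Mul(Rational(1, 299), Rational(-1, 43074)) = Rational(-1, 12879126)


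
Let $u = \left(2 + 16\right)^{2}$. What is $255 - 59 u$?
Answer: $-18861$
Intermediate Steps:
$u = 324$ ($u = 18^{2} = 324$)
$255 - 59 u = 255 - 19116 = -18861$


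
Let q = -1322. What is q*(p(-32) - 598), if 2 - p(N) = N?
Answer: 745608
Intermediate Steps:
p(N) = 2 - N
q*(p(-32) - 598) = -1322*((2 - 1*(-32)) - 598) = -1322*((2 + 32) - 598) = -1322*(34 - 598) = -1322*(-564) = 745608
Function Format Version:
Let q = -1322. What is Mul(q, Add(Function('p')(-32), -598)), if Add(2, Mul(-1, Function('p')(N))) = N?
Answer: 745608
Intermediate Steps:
Function('p')(N) = Add(2, Mul(-1, N))
Mul(q, Add(Function('p')(-32), -598)) = Mul(-1322, Add(Add(2, Mul(-1, -32)), -598)) = Mul(-1322, Add(Add(2, 32), -598)) = Mul(-1322, Add(34, -598)) = Mul(-1322, -564) = 745608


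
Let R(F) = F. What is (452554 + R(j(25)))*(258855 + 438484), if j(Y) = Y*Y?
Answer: 316019390681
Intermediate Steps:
j(Y) = Y²
(452554 + R(j(25)))*(258855 + 438484) = (452554 + 25²)*(258855 + 438484) = (452554 + 625)*697339 = 453179*697339 = 316019390681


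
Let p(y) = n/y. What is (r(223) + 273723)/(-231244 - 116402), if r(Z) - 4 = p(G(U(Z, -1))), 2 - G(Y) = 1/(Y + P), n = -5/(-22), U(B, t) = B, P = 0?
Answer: -178652563/226896956 ≈ -0.78737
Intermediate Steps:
n = 5/22 (n = -5*(-1/22) = 5/22 ≈ 0.22727)
G(Y) = 2 - 1/Y (G(Y) = 2 - 1/(Y + 0) = 2 - 1/Y)
p(y) = 5/(22*y)
r(Z) = 4 + 5/(22*(2 - 1/Z))
(r(223) + 273723)/(-231244 - 116402) = ((-88 + 181*223)/(22*(-1 + 2*223)) + 273723)/(-231244 - 116402) = ((-88 + 40363)/(22*(-1 + 446)) + 273723)/(-347646) = ((1/22)*40275/445 + 273723)*(-1/347646) = ((1/22)*(1/445)*40275 + 273723)*(-1/347646) = (8055/1958 + 273723)*(-1/347646) = (535957689/1958)*(-1/347646) = -178652563/226896956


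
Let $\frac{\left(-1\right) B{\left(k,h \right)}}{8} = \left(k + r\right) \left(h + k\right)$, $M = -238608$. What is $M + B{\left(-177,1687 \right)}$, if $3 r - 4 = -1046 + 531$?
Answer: $\frac{11871536}{3} \approx 3.9572 \cdot 10^{6}$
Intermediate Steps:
$r = - \frac{511}{3}$ ($r = \frac{4}{3} + \frac{-1046 + 531}{3} = \frac{4}{3} + \frac{1}{3} \left(-515\right) = \frac{4}{3} - \frac{515}{3} = - \frac{511}{3} \approx -170.33$)
$B{\left(k,h \right)} = - 8 \left(- \frac{511}{3} + k\right) \left(h + k\right)$ ($B{\left(k,h \right)} = - 8 \left(k - \frac{511}{3}\right) \left(h + k\right) = - 8 \left(- \frac{511}{3} + k\right) \left(h + k\right)$)
$M + B{\left(-177,1687 \right)} = -238608 + \left(- 8 \left(-177\right)^{2} + \frac{4088}{3} \cdot 1687 + \frac{4088}{3} \left(-177\right) - 13496 \left(-177\right)\right) = -238608 + \left(\left(-8\right) 31329 + \frac{6896456}{3} - 241192 + 2388792\right) = -238608 + \left(-250632 + \frac{6896456}{3} - 241192 + 2388792\right) = -238608 + \frac{12587360}{3} = \frac{11871536}{3}$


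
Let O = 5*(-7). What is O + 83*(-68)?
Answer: -5679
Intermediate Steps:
O = -35
O + 83*(-68) = -35 + 83*(-68) = -35 - 5644 = -5679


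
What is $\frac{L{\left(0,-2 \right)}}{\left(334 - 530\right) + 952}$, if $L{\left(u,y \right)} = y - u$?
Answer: $- \frac{1}{378} \approx -0.0026455$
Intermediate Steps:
$\frac{L{\left(0,-2 \right)}}{\left(334 - 530\right) + 952} = \frac{-2 - 0}{\left(334 - 530\right) + 952} = \frac{-2 + 0}{-196 + 952} = \frac{1}{756} \left(-2\right) = - \frac{1}{378}$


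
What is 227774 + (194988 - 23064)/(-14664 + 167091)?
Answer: 11573026474/50809 ≈ 2.2778e+5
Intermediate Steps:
227774 + (194988 - 23064)/(-14664 + 167091) = 227774 + 171924/152427 = 227774 + 171924*(1/152427) = 227774 + 57308/50809 = 11573026474/50809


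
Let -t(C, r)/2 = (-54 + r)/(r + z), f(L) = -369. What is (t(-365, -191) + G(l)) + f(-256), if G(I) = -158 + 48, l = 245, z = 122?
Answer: -33541/69 ≈ -486.10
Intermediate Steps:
G(I) = -110
t(C, r) = -2*(-54 + r)/(122 + r) (t(C, r) = -2*(-54 + r)/(r + 122) = -2*(-54 + r)/(122 + r))
(t(-365, -191) + G(l)) + f(-256) = (2*(54 - 1*(-191))/(122 - 191) - 110) - 369 = (2*(54 + 191)/(-69) - 110) - 369 = (2*(-1/69)*245 - 110) - 369 = (-490/69 - 110) - 369 = -8080/69 - 369 = -33541/69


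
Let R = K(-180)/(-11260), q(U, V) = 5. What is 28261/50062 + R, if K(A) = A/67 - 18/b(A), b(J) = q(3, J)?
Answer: 13338593584/23604858775 ≈ 0.56508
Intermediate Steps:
b(J) = 5
K(A) = -18/5 + A/67 (K(A) = A/67 - 18/5 = -18/5 + A/67)
R = 1053/1886050 (R = (-18/5 + (1/67)*(-180))/(-11260) = (-18/5 - 180/67)*(-1/11260) = -2106/335*(-1/11260) = 1053/1886050 ≈ 0.00055831)
28261/50062 + R = 28261/50062 + 1053/1886050 = 13338593584/23604858775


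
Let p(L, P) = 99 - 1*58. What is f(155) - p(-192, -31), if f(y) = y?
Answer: 114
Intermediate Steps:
p(L, P) = 41 (p(L, P) = 99 - 58 = 41)
f(155) - p(-192, -31) = 155 - 1*41 = 155 - 41 = 114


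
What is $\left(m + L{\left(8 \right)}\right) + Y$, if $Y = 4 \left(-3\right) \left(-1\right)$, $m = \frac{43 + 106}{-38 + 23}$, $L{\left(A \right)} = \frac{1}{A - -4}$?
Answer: $\frac{43}{20} \approx 2.15$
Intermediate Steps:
$L{\left(A \right)} = \frac{1}{4 + A}$ ($L{\left(A \right)} = \frac{1}{A + 4} = \frac{1}{4 + A}$)
$m = - \frac{149}{15}$ ($m = \frac{149}{-15} = 149 \left(- \frac{1}{15}\right) = - \frac{149}{15} \approx -9.9333$)
$Y = 12$ ($Y = \left(-12\right) \left(-1\right) = 12$)
$\left(m + L{\left(8 \right)}\right) + Y = \left(- \frac{149}{15} + \frac{1}{4 + 8}\right) + 12 = \left(- \frac{149}{15} + \frac{1}{12}\right) + 12 = - \frac{197}{20} + 12 = \frac{43}{20}$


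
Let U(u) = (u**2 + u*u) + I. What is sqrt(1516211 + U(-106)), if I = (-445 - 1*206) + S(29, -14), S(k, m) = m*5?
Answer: sqrt(1537962) ≈ 1240.1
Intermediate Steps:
S(k, m) = 5*m
I = -721 (I = (-445 - 1*206) + 5*(-14) = (-445 - 206) - 70 = -651 - 70 = -721)
U(u) = -721 + 2*u**2 (U(u) = (u**2 + u*u) - 721 = (u**2 + u**2) - 721 = 2*u**2 - 721 = -721 + 2*u**2)
sqrt(1516211 + U(-106)) = sqrt(1516211 + (-721 + 2*(-106)**2)) = sqrt(1516211 + (-721 + 2*11236)) = sqrt(1516211 + (-721 + 22472)) = sqrt(1516211 + 21751) = sqrt(1537962)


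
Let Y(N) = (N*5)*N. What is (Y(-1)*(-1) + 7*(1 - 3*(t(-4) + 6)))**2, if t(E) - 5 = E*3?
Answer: 529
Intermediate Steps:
Y(N) = 5*N**2 (Y(N) = (5*N)*N = 5*N**2)
t(E) = 5 + 3*E (t(E) = 5 + E*3 = 5 + 3*E)
(Y(-1)*(-1) + 7*(1 - 3*(t(-4) + 6)))**2 = ((5*(-1)**2)*(-1) + 7*(1 - 3*((5 + 3*(-4)) + 6)))**2 = ((5*1)*(-1) + 7*(1 - 3*((5 - 12) + 6)))**2 = (5*(-1) + 7*(1 - 3*(-7 + 6)))**2 = (-5 + 7*(1 - 3*(-1)))**2 = (-5 + 7*(1 + 3))**2 = (-5 + 7*4)**2 = (-5 + 28)**2 = 23**2 = 529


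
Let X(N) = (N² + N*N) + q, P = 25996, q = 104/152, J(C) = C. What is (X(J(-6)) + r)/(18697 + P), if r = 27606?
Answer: 30935/49951 ≈ 0.61931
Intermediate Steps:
q = 13/19 (q = 104*(1/152) = 13/19 ≈ 0.68421)
X(N) = 13/19 + 2*N² (X(N) = (N² + N*N) + 13/19 = (N² + N²) + 13/19 = 2*N² + 13/19 = 13/19 + 2*N²)
(X(J(-6)) + r)/(18697 + P) = ((13/19 + 2*(-6)²) + 27606)/(18697 + 25996) = ((13/19 + 2*36) + 27606)/44693 = ((13/19 + 72) + 27606)*(1/44693) = (1381/19 + 27606)*(1/44693) = (525895/19)*(1/44693) = 30935/49951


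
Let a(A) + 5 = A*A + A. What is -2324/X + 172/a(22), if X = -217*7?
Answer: 203656/108717 ≈ 1.8733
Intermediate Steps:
a(A) = -5 + A + A² (a(A) = -5 + (A*A + A) = -5 + (A² + A) = -5 + (A + A²) = -5 + A + A²)
X = -1519
-2324/X + 172/a(22) = -2324/(-1519) + 172/(-5 + 22 + 22²) = -2324*(-1/1519) + 172/(-5 + 22 + 484) = 332/217 + 172/501 = 203656/108717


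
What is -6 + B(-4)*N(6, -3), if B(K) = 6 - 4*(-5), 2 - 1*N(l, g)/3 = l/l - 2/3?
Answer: 124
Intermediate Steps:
N(l, g) = 5 (N(l, g) = 6 - 3*(l/l - 2/3) = 6 - 3*(1 - 2*⅓) = 6 - 3*(1 - ⅔) = 6 - 3*⅓ = 6 - 1 = 5)
B(K) = 26 (B(K) = 6 + 20 = 26)
-6 + B(-4)*N(6, -3) = -6 + 26*5 = -6 + 130 = 124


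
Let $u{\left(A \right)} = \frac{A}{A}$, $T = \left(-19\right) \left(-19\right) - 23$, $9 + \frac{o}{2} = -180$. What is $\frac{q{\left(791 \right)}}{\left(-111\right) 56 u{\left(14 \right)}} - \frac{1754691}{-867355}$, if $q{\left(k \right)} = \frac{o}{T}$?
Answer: $\frac{87784468779}{43388566520} \approx 2.0232$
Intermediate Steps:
$o = -378$ ($o = -18 + 2 \left(-180\right) = -18 - 360 = -378$)
$T = 338$ ($T = 361 - 23 = 338$)
$u{\left(A \right)} = 1$
$q{\left(k \right)} = - \frac{189}{169}$ ($q{\left(k \right)} = - \frac{378}{338} = \left(-378\right) \frac{1}{338} = - \frac{189}{169}$)
$\frac{q{\left(791 \right)}}{\left(-111\right) 56 u{\left(14 \right)}} - \frac{1754691}{-867355} = - \frac{189}{169 \left(-111\right) 56 \cdot 1} - \frac{1754691}{-867355} = - \frac{189}{169 \left(\left(-6216\right) 1\right)} - - \frac{1754691}{867355} = - \frac{189}{169 \left(-6216\right)} + \frac{1754691}{867355} = \left(- \frac{189}{169}\right) \left(- \frac{1}{6216}\right) + \frac{1754691}{867355} = \frac{9}{50024} + \frac{1754691}{867355} = \frac{87784468779}{43388566520}$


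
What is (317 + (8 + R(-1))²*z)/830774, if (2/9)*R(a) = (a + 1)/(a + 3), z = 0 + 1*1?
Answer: 381/830774 ≈ 0.00045861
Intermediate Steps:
z = 1 (z = 0 + 1 = 1)
R(a) = 9*(1 + a)/(2*(3 + a)) (R(a) = 9*((a + 1)/(a + 3))/2 = 9*((1 + a)/(3 + a))/2 = 9*(1 + a)/(2*(3 + a)))
(317 + (8 + R(-1))²*z)/830774 = (317 + (8 + 9*(1 - 1)/(2*(3 - 1)))²*1)/830774 = (317 + (8 + (9/2)*0/2)²*1)*(1/830774) = (317 + (8 + (9/2)*(½)*0)²*1)*(1/830774) = (317 + (8 + 0)²*1)*(1/830774) = (317 + 8²*1)*(1/830774) = (317 + 64*1)*(1/830774) = (317 + 64)*(1/830774) = 381*(1/830774) = 381/830774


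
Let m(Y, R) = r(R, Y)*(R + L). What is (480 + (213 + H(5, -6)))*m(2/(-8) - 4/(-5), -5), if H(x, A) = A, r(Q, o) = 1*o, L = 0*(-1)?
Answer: -7557/4 ≈ -1889.3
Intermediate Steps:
L = 0
r(Q, o) = o
m(Y, R) = R*Y (m(Y, R) = Y*(R + 0) = Y*R = R*Y)
(480 + (213 + H(5, -6)))*m(2/(-8) - 4/(-5), -5) = (480 + (213 - 6))*(-5*(2/(-8) - 4/(-5))) = (480 + 207)*(-5*(2*(-⅛) - 4*(-⅕))) = 687*(-5*(-¼ + ⅘)) = 687*(-5*11/20) = 687*(-11/4) = -7557/4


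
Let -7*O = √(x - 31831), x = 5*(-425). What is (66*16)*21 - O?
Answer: 22176 + 2*I*√8489/7 ≈ 22176.0 + 26.324*I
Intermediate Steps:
x = -2125
O = -2*I*√8489/7 (O = -√(-2125 - 31831)/7 = -2*I*√8489/7 ≈ -26.324*I)
(66*16)*21 - O = (66*16)*21 - (-2)*I*√8489/7 = 1056*21 + 2*I*√8489/7 = 22176 + 2*I*√8489/7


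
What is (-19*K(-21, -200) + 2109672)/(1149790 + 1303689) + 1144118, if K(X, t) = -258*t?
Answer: 2807070615794/2453479 ≈ 1.1441e+6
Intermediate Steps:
(-19*K(-21, -200) + 2109672)/(1149790 + 1303689) + 1144118 = (-(-4902)*(-200) + 2109672)/(1149790 + 1303689) + 1144118 = (-19*51600 + 2109672)/2453479 + 1144118 = (-980400 + 2109672)*(1/2453479) + 1144118 = 1129272*(1/2453479) + 1144118 = 1129272/2453479 + 1144118 = 2807070615794/2453479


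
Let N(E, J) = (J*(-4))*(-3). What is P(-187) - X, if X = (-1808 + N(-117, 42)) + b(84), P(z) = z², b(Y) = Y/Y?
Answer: 36272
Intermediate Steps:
N(E, J) = 12*J (N(E, J) = -4*J*(-3) = 12*J)
b(Y) = 1
X = -1303 (X = (-1808 + 12*42) + 1 = (-1808 + 504) + 1 = -1304 + 1 = -1303)
P(-187) - X = (-187)² - 1*(-1303) = 34969 + 1303 = 36272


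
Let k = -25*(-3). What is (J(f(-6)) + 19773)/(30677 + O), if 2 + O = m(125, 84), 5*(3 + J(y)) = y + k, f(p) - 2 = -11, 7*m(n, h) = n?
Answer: 346206/537125 ≈ 0.64455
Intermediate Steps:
m(n, h) = n/7
f(p) = -9 (f(p) = 2 - 11 = -9)
k = 75
J(y) = 12 + y/5 (J(y) = -3 + (y + 75)/5 = -3 + (75 + y)/5 = -3 + (15 + y/5) = 12 + y/5)
O = 111/7 (O = -2 + (⅐)*125 = -2 + 125/7 = 111/7 ≈ 15.857)
(J(f(-6)) + 19773)/(30677 + O) = ((12 + (⅕)*(-9)) + 19773)/(30677 + 111/7) = ((12 - 9/5) + 19773)/(214850/7) = (51/5 + 19773)*(7/214850) = (98916/5)*(7/214850) = 346206/537125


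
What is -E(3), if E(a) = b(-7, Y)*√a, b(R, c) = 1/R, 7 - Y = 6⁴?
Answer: √3/7 ≈ 0.24744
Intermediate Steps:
Y = -1289 (Y = 7 - 1*6⁴ = 7 - 1*1296 = 7 - 1296 = -1289)
E(a) = -√a/7 (E(a) = √a/(-7) = -√a/7)
-E(3) = -(-1)*√3/7 = √3/7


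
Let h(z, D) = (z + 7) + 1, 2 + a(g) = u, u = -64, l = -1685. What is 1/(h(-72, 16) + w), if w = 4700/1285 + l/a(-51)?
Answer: -16962/590483 ≈ -0.028726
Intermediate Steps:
a(g) = -66 (a(g) = -2 - 64 = -66)
h(z, D) = 8 + z (h(z, D) = (7 + z) + 1 = 8 + z)
w = 495085/16962 (w = 4700/1285 - 1685/(-66) = 4700*(1/1285) - 1685*(-1/66) = 940/257 + 1685/66 = 495085/16962 ≈ 29.188)
1/(h(-72, 16) + w) = 1/((8 - 72) + 495085/16962) = 1/(-64 + 495085/16962) = 1/(-590483/16962) = -16962/590483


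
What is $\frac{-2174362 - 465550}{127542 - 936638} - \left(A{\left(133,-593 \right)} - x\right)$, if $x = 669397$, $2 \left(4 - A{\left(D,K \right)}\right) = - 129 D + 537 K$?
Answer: $\frac{50730042367}{101137} \approx 5.016 \cdot 10^{5}$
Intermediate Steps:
$A{\left(D,K \right)} = 4 - \frac{537 K}{2} + \frac{129 D}{2}$ ($A{\left(D,K \right)} = 4 - \frac{- 129 D + 537 K}{2} = 4 + \left(- \frac{537 K}{2} + \frac{129 D}{2}\right) = 4 - \frac{537 K}{2} + \frac{129 D}{2}$)
$\frac{-2174362 - 465550}{127542 - 936638} - \left(A{\left(133,-593 \right)} - x\right) = \frac{-2174362 - 465550}{127542 - 936638} - \left(\left(4 - - \frac{318441}{2} + \frac{129}{2} \cdot 133\right) - 669397\right) = - \frac{2639912}{-809096} - \left(\left(4 + \frac{318441}{2} + \frac{17157}{2}\right) - 669397\right) = \left(-2639912\right) \left(- \frac{1}{809096}\right) - \left(167803 - 669397\right) = \frac{329989}{101137} - -501594 = \frac{329989}{101137} + 501594 = \frac{50730042367}{101137}$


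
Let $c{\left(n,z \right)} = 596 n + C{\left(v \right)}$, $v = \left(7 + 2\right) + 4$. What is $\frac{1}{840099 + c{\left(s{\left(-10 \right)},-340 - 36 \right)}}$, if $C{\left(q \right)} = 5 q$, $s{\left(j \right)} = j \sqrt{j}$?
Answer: $\frac{210041}{176557690724} + \frac{745 i \sqrt{10}}{88278845362} \approx 1.1896 \cdot 10^{-6} + 2.6687 \cdot 10^{-8} i$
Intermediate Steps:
$v = 13$ ($v = 9 + 4 = 13$)
$s{\left(j \right)} = j^{\frac{3}{2}}$
$c{\left(n,z \right)} = 65 + 596 n$ ($c{\left(n,z \right)} = 596 n + 5 \cdot 13 = 596 n + 65 = 65 + 596 n$)
$\frac{1}{840099 + c{\left(s{\left(-10 \right)},-340 - 36 \right)}} = \frac{1}{840099 + \left(65 + 596 \left(-10\right)^{\frac{3}{2}}\right)} = \frac{1}{840099 + \left(65 + 596 \left(- 10 i \sqrt{10}\right)\right)} = \frac{1}{840099 + \left(65 - 5960 i \sqrt{10}\right)} = \frac{1}{840164 - 5960 i \sqrt{10}}$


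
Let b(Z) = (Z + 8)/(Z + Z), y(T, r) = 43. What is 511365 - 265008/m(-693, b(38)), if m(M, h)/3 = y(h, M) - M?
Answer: 23517269/46 ≈ 5.1125e+5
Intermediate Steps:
b(Z) = (8 + Z)/(2*Z) (b(Z) = (8 + Z)/((2*Z)) = (8 + Z)*(1/(2*Z)) = (8 + Z)/(2*Z))
m(M, h) = 129 - 3*M (m(M, h) = 3*(43 - M) = 129 - 3*M)
511365 - 265008/m(-693, b(38)) = 511365 - 265008/(129 - 3*(-693)) = 511365 - 265008/(129 + 2079) = 511365 - 265008/2208 = 511365 - 1*5521/46 = 511365 - 5521/46 = 23517269/46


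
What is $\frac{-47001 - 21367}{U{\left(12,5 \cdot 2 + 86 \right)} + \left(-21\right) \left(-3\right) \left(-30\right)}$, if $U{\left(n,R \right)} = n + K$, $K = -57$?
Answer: $\frac{68368}{1935} \approx 35.332$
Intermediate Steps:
$U{\left(n,R \right)} = -57 + n$ ($U{\left(n,R \right)} = n - 57 = -57 + n$)
$\frac{-47001 - 21367}{U{\left(12,5 \cdot 2 + 86 \right)} + \left(-21\right) \left(-3\right) \left(-30\right)} = \frac{-47001 - 21367}{\left(-57 + 12\right) + \left(-21\right) \left(-3\right) \left(-30\right)} = - \frac{68368}{-45 + 63 \left(-30\right)} = - \frac{68368}{-45 - 1890} = - \frac{68368}{-1935} = \left(-68368\right) \left(- \frac{1}{1935}\right) = \frac{68368}{1935}$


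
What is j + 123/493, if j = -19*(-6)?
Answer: 56325/493 ≈ 114.25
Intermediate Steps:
j = 114
j + 123/493 = 114 + 123/493 = 56325/493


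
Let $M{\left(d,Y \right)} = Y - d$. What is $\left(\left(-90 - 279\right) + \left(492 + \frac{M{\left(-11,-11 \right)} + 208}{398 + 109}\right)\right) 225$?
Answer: $\frac{360975}{13} \approx 27767.0$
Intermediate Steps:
$\left(\left(-90 - 279\right) + \left(492 + \frac{M{\left(-11,-11 \right)} + 208}{398 + 109}\right)\right) 225 = \left(\left(-90 - 279\right) + \left(492 + \frac{\left(-11 - -11\right) + 208}{398 + 109}\right)\right) 225 = \left(-369 + \left(492 + \frac{\left(-11 + 11\right) + 208}{507}\right)\right) 225 = \left(-369 + \left(492 + \left(0 + 208\right) \frac{1}{507}\right)\right) 225 = \left(-369 + \left(492 + 208 \cdot \frac{1}{507}\right)\right) 225 = \left(-369 + \left(492 + \frac{16}{39}\right)\right) 225 = \left(-369 + \frac{19204}{39}\right) 225 = \frac{4813}{39} \cdot 225 = \frac{360975}{13}$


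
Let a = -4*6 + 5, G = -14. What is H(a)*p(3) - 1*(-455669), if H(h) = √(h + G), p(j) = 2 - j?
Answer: 455669 - I*√33 ≈ 4.5567e+5 - 5.7446*I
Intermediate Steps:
a = -19 (a = -24 + 5 = -19)
H(h) = √(-14 + h) (H(h) = √(h - 14) = √(-14 + h))
H(a)*p(3) - 1*(-455669) = √(-14 - 19)*(2 - 1*3) - 1*(-455669) = √(-33)*(2 - 3) + 455669 = (I*√33)*(-1) + 455669 = -I*√33 + 455669 = 455669 - I*√33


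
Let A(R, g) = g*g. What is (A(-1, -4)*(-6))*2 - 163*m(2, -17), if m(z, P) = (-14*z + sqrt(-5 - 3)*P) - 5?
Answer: 5187 + 5542*I*sqrt(2) ≈ 5187.0 + 7837.6*I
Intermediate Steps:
A(R, g) = g**2
m(z, P) = -5 - 14*z + 2*I*P*sqrt(2) (m(z, P) = (-14*z + sqrt(-8)*P) - 5 = (-14*z + (2*I*sqrt(2))*P) - 5 = (-14*z + 2*I*P*sqrt(2)) - 5 = -5 - 14*z + 2*I*P*sqrt(2))
(A(-1, -4)*(-6))*2 - 163*m(2, -17) = ((-4)**2*(-6))*2 - 163*(-5 - 14*2 + 2*I*(-17)*sqrt(2)) = (16*(-6))*2 - 163*(-5 - 28 - 34*I*sqrt(2)) = -96*2 - 163*(-33 - 34*I*sqrt(2)) = -192 + (5379 + 5542*I*sqrt(2)) = 5187 + 5542*I*sqrt(2)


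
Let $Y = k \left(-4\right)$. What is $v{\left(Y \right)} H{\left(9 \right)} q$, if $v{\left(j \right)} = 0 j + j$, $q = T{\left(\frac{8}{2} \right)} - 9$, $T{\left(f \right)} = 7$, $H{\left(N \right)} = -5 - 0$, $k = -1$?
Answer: $40$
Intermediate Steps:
$H{\left(N \right)} = -5$ ($H{\left(N \right)} = -5 + 0 = -5$)
$q = -2$ ($q = 7 - 9 = -2$)
$Y = 4$ ($Y = \left(-1\right) \left(-4\right) = 4$)
$v{\left(j \right)} = j$ ($v{\left(j \right)} = 0 + j = j$)
$v{\left(Y \right)} H{\left(9 \right)} q = 4 \left(-5\right) \left(-2\right) = \left(-20\right) \left(-2\right) = 40$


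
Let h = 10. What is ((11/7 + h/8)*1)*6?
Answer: 237/14 ≈ 16.929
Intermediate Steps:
((11/7 + h/8)*1)*6 = ((11/7 + 10/8)*1)*6 = ((11*(⅐) + 10*(⅛))*1)*6 = ((11/7 + 5/4)*1)*6 = ((79/28)*1)*6 = (79/28)*6 = 237/14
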